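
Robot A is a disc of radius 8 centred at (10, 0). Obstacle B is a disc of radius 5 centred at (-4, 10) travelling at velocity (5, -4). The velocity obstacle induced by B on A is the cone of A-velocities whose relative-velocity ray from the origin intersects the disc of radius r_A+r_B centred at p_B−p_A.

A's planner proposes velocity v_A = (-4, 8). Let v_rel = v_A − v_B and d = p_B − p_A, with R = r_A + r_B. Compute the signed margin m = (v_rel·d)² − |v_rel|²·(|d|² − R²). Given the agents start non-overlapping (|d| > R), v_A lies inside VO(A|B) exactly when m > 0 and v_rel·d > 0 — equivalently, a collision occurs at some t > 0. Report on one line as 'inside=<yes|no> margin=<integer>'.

d = (-14, 10),  |d|² = 296;  R = 8+5 = 13,  c = 296−13² = 127
v_rel = (-9, 12),  |v_rel|² = 225;  v_rel·d = (-9)·(-14) + (12)·(10) = 246
225·t² − 492·t + 127 = 0  ⇒  m = 246² − 225·127 = 31941
m = 31941 > 0,  v_rel·d = 246 > 0  ⇒  inside

inside=yes margin=31941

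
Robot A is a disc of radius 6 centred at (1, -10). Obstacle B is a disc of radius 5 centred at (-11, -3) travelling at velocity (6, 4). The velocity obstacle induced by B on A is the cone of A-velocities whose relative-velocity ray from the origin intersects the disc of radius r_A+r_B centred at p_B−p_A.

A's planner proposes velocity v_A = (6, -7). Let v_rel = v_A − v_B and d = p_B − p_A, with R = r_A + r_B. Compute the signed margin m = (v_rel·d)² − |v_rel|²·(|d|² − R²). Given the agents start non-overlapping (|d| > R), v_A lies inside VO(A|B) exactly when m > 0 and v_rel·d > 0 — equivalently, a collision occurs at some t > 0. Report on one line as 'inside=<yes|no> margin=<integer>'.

d = (-12, 7),  |d|² = 193;  R = 6+5 = 11,  c = 193−11² = 72
v_rel = (0, -11),  |v_rel|² = 121;  v_rel·d = (0)·(-12) + (-11)·(7) = -77
121·t² + 154·t + 72 = 0  ⇒  m = (-77)² − 121·72 = -2783
m = -2783 < 0,  v_rel·d = -77 < 0  ⇒  outside

inside=no margin=-2783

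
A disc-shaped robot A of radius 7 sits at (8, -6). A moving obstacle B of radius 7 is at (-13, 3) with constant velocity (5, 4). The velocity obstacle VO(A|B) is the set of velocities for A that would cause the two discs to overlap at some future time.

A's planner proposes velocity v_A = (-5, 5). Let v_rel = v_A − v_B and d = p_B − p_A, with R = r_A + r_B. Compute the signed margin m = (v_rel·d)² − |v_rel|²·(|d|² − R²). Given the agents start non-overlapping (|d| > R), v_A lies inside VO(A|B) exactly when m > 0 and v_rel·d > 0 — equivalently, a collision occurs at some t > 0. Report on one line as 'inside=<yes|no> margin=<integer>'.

d = (-21, 9),  |d|² = 522;  R = 7+7 = 14,  c = 522−14² = 326
v_rel = (-10, 1),  |v_rel|² = 101;  v_rel·d = (-10)·(-21) + (1)·(9) = 219
101·t² − 438·t + 326 = 0  ⇒  m = 219² − 101·326 = 15035
m = 15035 > 0,  v_rel·d = 219 > 0  ⇒  inside

inside=yes margin=15035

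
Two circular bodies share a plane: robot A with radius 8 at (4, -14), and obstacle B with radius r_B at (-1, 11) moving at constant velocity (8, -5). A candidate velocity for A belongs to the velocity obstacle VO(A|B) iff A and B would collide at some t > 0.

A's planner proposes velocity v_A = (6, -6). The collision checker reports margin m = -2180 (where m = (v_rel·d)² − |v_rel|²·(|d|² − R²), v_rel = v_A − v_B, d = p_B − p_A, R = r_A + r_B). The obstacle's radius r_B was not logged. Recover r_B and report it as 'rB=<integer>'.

m = -2180
d = (-5, 25);  v_rel = (-2, -1),  |v_rel|² = 5
v_rel×d = (-2)·(25) − (-1)·(-5) = -55
since m = R²·5 − (-55)²:  R² = (3025 + -2180) / 5 = 169
R = √169 = 13  ⇒  r_B = 13 − 8 = 5

rB=5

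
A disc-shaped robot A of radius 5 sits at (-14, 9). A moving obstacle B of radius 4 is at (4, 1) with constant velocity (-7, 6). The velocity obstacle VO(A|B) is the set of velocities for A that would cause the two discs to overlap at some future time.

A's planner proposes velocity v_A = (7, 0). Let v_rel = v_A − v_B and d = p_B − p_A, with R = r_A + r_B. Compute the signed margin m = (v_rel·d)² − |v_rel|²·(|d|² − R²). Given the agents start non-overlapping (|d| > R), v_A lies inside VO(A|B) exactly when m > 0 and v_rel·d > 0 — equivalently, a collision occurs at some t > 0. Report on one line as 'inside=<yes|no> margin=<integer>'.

d = (18, -8),  |d|² = 388;  R = 5+4 = 9,  c = 388−9² = 307
v_rel = (14, -6),  |v_rel|² = 232;  v_rel·d = (14)·(18) + (-6)·(-8) = 300
232·t² − 600·t + 307 = 0  ⇒  m = 300² − 232·307 = 18776
m = 18776 > 0,  v_rel·d = 300 > 0  ⇒  inside

inside=yes margin=18776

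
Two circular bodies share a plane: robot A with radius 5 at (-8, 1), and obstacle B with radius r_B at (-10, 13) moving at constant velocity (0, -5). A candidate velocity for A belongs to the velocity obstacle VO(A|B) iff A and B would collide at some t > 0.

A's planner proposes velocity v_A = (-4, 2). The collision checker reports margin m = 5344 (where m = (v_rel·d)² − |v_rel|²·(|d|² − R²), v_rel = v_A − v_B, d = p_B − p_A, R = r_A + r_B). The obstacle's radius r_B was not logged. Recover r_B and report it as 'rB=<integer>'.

m = 5344
d = (-2, 12);  v_rel = (-4, 7),  |v_rel|² = 65
v_rel×d = (-4)·(12) − (7)·(-2) = -34
since m = R²·65 − (-34)²:  R² = (1156 + 5344) / 65 = 100
R = √100 = 10  ⇒  r_B = 10 − 5 = 5

rB=5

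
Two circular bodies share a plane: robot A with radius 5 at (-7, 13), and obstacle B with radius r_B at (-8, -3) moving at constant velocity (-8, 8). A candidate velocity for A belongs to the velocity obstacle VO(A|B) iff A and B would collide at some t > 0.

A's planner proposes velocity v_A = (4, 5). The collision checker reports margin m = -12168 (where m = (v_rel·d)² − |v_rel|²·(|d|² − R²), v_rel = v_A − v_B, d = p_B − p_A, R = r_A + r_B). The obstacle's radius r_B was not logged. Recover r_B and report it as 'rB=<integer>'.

m = -12168
d = (-1, -16);  v_rel = (12, -3),  |v_rel|² = 153
v_rel×d = (12)·(-16) − (-3)·(-1) = -195
since m = R²·153 − (-195)²:  R² = (38025 + -12168) / 153 = 169
R = √169 = 13  ⇒  r_B = 13 − 5 = 8

rB=8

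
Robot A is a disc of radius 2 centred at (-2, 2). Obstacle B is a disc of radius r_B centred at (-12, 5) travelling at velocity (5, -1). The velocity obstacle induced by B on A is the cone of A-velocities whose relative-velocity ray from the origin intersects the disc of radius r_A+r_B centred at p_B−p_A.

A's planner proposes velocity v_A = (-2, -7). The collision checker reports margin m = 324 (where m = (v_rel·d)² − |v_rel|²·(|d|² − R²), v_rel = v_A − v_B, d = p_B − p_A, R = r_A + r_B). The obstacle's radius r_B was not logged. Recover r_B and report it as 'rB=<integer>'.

m = 324
d = (-10, 3);  v_rel = (-7, -6),  |v_rel|² = 85
v_rel×d = (-7)·(3) − (-6)·(-10) = -81
since m = R²·85 − (-81)²:  R² = (6561 + 324) / 85 = 81
R = √81 = 9  ⇒  r_B = 9 − 2 = 7

rB=7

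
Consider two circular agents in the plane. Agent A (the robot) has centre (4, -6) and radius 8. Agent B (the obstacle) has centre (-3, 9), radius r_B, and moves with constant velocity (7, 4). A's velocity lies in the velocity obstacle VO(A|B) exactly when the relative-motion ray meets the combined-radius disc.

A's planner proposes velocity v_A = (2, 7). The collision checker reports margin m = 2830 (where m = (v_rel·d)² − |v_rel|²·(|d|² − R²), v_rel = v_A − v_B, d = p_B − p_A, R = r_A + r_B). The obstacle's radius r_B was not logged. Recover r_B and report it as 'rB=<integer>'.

m = 2830
d = (-7, 15);  v_rel = (-5, 3),  |v_rel|² = 34
v_rel×d = (-5)·(15) − (3)·(-7) = -54
since m = R²·34 − (-54)²:  R² = (2916 + 2830) / 34 = 169
R = √169 = 13  ⇒  r_B = 13 − 8 = 5

rB=5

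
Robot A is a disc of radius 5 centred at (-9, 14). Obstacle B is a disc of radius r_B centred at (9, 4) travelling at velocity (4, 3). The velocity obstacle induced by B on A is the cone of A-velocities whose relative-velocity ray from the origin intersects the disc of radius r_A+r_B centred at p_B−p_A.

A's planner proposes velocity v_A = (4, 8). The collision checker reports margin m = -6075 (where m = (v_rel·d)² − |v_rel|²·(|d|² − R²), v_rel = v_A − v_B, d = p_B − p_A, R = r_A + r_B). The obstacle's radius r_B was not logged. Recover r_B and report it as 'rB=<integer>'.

m = -6075
d = (18, -10);  v_rel = (0, 5),  |v_rel|² = 25
v_rel×d = (0)·(-10) − (5)·(18) = -90
since m = R²·25 − (-90)²:  R² = (8100 + -6075) / 25 = 81
R = √81 = 9  ⇒  r_B = 9 − 5 = 4

rB=4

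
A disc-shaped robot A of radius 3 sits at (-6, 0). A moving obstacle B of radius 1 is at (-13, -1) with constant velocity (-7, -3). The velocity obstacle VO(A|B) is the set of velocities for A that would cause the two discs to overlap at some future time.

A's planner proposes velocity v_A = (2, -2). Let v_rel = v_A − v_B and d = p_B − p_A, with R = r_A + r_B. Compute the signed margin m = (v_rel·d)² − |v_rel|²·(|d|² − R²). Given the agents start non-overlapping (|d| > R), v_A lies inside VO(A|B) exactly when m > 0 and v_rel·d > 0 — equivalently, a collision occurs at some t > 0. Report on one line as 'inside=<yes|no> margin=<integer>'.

d = (-7, -1),  |d|² = 50;  R = 3+1 = 4,  c = 50−4² = 34
v_rel = (9, 1),  |v_rel|² = 82;  v_rel·d = (9)·(-7) + (1)·(-1) = -64
82·t² + 128·t + 34 = 0  ⇒  m = (-64)² − 82·34 = 1308
m = 1308 > 0,  v_rel·d = -64 < 0  ⇒  outside

inside=no margin=1308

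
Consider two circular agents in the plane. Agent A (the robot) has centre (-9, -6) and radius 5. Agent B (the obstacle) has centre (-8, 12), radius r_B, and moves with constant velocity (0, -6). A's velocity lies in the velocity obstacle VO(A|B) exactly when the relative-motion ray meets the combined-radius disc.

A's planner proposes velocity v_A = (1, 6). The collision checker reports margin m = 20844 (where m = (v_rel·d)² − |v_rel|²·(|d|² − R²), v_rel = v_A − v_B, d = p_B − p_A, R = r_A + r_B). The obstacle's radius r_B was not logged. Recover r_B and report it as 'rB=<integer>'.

m = 20844
d = (1, 18);  v_rel = (1, 12),  |v_rel|² = 145
v_rel×d = (1)·(18) − (12)·(1) = 6
since m = R²·145 − 6²:  R² = (36 + 20844) / 145 = 144
R = √144 = 12  ⇒  r_B = 12 − 5 = 7

rB=7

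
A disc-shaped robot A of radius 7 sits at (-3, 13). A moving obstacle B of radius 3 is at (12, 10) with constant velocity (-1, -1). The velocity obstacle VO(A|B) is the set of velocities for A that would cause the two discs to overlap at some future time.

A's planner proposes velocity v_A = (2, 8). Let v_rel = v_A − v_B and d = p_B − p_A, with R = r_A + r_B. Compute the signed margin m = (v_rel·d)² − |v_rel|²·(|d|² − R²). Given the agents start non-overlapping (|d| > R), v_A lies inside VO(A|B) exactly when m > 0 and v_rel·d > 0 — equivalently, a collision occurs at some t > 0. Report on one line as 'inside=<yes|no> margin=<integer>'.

d = (15, -3),  |d|² = 234;  R = 7+3 = 10,  c = 234−10² = 134
v_rel = (3, 9),  |v_rel|² = 90;  v_rel·d = (3)·(15) + (9)·(-3) = 18
90·t² − 36·t + 134 = 0  ⇒  m = 18² − 90·134 = -11736
m = -11736 < 0,  v_rel·d = 18 > 0  ⇒  outside

inside=no margin=-11736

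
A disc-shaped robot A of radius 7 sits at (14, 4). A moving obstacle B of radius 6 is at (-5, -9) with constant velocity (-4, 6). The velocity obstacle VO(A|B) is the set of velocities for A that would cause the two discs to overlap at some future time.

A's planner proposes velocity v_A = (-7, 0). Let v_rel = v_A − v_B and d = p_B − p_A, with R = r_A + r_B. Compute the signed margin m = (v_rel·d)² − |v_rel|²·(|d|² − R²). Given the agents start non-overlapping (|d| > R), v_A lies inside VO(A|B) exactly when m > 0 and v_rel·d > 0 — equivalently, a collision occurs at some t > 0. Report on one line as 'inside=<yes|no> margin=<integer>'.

d = (-19, -13),  |d|² = 530;  R = 7+6 = 13,  c = 530−13² = 361
v_rel = (-3, -6),  |v_rel|² = 45;  v_rel·d = (-3)·(-19) + (-6)·(-13) = 135
45·t² − 270·t + 361 = 0  ⇒  m = 135² − 45·361 = 1980
m = 1980 > 0,  v_rel·d = 135 > 0  ⇒  inside

inside=yes margin=1980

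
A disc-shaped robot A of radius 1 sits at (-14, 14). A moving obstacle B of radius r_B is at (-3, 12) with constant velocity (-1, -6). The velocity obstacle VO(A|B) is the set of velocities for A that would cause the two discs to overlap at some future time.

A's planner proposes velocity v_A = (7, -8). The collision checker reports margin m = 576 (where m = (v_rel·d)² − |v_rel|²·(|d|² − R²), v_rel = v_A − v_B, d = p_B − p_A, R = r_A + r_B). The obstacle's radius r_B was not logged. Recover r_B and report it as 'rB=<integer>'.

m = 576
d = (11, -2);  v_rel = (8, -2),  |v_rel|² = 68
v_rel×d = (8)·(-2) − (-2)·(11) = 6
since m = R²·68 − 6²:  R² = (36 + 576) / 68 = 9
R = √9 = 3  ⇒  r_B = 3 − 1 = 2

rB=2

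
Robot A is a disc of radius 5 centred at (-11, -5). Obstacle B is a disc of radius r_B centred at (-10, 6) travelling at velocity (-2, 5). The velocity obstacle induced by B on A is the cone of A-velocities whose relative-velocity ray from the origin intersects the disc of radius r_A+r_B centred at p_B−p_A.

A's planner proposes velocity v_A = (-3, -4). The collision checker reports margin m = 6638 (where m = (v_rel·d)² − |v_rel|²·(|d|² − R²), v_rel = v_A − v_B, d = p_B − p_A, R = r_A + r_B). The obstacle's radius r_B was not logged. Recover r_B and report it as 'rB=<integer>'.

m = 6638
d = (1, 11);  v_rel = (-1, -9),  |v_rel|² = 82
v_rel×d = (-1)·(11) − (-9)·(1) = -2
since m = R²·82 − (-2)²:  R² = (4 + 6638) / 82 = 81
R = √81 = 9  ⇒  r_B = 9 − 5 = 4

rB=4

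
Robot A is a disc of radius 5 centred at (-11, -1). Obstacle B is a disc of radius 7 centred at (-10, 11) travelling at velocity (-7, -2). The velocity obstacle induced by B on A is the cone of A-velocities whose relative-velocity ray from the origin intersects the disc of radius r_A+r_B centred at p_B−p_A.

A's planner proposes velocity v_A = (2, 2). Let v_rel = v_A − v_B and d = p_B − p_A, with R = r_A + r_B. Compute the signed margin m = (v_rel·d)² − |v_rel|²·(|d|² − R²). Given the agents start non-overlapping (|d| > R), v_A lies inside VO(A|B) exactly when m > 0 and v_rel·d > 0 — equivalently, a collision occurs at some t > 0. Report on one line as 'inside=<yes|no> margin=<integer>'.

d = (1, 12),  |d|² = 145;  R = 5+7 = 12,  c = 145−12² = 1
v_rel = (9, 4),  |v_rel|² = 97;  v_rel·d = (9)·(1) + (4)·(12) = 57
97·t² − 114·t + 1 = 0  ⇒  m = 57² − 97·1 = 3152
m = 3152 > 0,  v_rel·d = 57 > 0  ⇒  inside

inside=yes margin=3152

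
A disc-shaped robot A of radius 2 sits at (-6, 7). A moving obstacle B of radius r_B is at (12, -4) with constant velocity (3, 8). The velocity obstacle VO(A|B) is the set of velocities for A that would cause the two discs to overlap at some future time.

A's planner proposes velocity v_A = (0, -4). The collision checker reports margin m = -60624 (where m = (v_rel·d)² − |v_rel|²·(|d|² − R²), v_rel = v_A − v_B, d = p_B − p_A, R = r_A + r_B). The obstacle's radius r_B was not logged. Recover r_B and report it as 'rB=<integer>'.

m = -60624
d = (18, -11);  v_rel = (-3, -12),  |v_rel|² = 153
v_rel×d = (-3)·(-11) − (-12)·(18) = 249
since m = R²·153 − 249²:  R² = (62001 + -60624) / 153 = 9
R = √9 = 3  ⇒  r_B = 3 − 2 = 1

rB=1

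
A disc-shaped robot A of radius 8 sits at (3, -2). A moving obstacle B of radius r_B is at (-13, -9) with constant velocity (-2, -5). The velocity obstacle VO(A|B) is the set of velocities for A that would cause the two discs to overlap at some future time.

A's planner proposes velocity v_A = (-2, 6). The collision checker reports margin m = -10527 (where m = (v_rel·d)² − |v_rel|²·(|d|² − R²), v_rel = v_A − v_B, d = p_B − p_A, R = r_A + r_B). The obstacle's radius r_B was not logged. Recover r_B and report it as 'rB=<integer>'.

m = -10527
d = (-16, -7);  v_rel = (0, 11),  |v_rel|² = 121
v_rel×d = (0)·(-7) − (11)·(-16) = 176
since m = R²·121 − 176²:  R² = (30976 + -10527) / 121 = 169
R = √169 = 13  ⇒  r_B = 13 − 8 = 5

rB=5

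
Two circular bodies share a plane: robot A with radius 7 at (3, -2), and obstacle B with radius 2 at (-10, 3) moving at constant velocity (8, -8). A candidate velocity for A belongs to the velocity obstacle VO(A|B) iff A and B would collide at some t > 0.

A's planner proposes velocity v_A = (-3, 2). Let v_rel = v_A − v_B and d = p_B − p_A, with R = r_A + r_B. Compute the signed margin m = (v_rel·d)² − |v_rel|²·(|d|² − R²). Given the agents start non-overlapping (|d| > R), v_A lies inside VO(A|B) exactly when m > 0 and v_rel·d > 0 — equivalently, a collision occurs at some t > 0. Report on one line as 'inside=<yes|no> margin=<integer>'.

d = (-13, 5),  |d|² = 194;  R = 7+2 = 9,  c = 194−9² = 113
v_rel = (-11, 10),  |v_rel|² = 221;  v_rel·d = (-11)·(-13) + (10)·(5) = 193
221·t² − 386·t + 113 = 0  ⇒  m = 193² − 221·113 = 12276
m = 12276 > 0,  v_rel·d = 193 > 0  ⇒  inside

inside=yes margin=12276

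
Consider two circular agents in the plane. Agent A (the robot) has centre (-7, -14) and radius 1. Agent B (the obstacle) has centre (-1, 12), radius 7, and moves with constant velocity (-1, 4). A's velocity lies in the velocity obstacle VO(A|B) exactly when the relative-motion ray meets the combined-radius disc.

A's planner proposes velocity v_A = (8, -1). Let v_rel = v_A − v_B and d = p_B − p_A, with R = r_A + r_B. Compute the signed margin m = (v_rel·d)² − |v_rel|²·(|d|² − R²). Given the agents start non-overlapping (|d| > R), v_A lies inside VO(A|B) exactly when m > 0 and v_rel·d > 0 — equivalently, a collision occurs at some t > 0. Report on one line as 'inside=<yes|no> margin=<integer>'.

d = (6, 26),  |d|² = 712;  R = 1+7 = 8,  c = 712−8² = 648
v_rel = (9, -5),  |v_rel|² = 106;  v_rel·d = (9)·(6) + (-5)·(26) = -76
106·t² + 152·t + 648 = 0  ⇒  m = (-76)² − 106·648 = -62912
m = -62912 < 0,  v_rel·d = -76 < 0  ⇒  outside

inside=no margin=-62912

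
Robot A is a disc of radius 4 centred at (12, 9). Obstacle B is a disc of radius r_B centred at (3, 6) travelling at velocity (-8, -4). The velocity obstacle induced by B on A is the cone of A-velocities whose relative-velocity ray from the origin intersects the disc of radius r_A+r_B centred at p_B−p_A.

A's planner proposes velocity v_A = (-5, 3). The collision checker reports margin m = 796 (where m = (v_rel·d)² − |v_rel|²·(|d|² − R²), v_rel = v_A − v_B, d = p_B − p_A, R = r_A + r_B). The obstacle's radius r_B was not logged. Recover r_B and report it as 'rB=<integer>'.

m = 796
d = (-9, -3);  v_rel = (3, 7),  |v_rel|² = 58
v_rel×d = (3)·(-3) − (7)·(-9) = 54
since m = R²·58 − 54²:  R² = (2916 + 796) / 58 = 64
R = √64 = 8  ⇒  r_B = 8 − 4 = 4

rB=4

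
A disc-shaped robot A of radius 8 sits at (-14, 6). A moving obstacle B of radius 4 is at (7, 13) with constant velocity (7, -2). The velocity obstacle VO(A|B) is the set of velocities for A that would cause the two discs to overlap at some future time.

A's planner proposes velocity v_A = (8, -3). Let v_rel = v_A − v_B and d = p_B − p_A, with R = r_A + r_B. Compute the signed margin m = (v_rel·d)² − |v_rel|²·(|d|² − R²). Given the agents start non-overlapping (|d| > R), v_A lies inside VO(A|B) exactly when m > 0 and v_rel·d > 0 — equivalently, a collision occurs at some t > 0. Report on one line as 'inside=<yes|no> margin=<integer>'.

d = (21, 7),  |d|² = 490;  R = 8+4 = 12,  c = 490−12² = 346
v_rel = (1, -1),  |v_rel|² = 2;  v_rel·d = (1)·(21) + (-1)·(7) = 14
2·t² − 28·t + 346 = 0  ⇒  m = 14² − 2·346 = -496
m = -496 < 0,  v_rel·d = 14 > 0  ⇒  outside

inside=no margin=-496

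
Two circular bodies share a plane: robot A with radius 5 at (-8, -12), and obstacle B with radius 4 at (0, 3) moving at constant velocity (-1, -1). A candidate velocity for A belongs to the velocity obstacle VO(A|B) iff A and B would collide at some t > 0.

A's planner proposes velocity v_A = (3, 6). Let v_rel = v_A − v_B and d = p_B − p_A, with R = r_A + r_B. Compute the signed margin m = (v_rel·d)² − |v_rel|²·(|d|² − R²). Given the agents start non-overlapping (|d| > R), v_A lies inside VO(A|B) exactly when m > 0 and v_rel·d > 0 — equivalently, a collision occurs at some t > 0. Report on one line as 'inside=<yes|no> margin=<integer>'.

d = (8, 15),  |d|² = 289;  R = 5+4 = 9,  c = 289−9² = 208
v_rel = (4, 7),  |v_rel|² = 65;  v_rel·d = (4)·(8) + (7)·(15) = 137
65·t² − 274·t + 208 = 0  ⇒  m = 137² − 65·208 = 5249
m = 5249 > 0,  v_rel·d = 137 > 0  ⇒  inside

inside=yes margin=5249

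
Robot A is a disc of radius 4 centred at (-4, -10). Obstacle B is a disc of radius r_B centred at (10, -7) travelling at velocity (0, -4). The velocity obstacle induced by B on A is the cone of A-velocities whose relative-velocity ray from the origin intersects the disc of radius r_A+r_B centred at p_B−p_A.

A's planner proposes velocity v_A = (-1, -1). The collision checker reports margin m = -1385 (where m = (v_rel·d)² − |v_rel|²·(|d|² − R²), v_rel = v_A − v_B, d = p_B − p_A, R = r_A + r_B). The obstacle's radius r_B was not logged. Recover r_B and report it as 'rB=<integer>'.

m = -1385
d = (14, 3);  v_rel = (-1, 3),  |v_rel|² = 10
v_rel×d = (-1)·(3) − (3)·(14) = -45
since m = R²·10 − (-45)²:  R² = (2025 + -1385) / 10 = 64
R = √64 = 8  ⇒  r_B = 8 − 4 = 4

rB=4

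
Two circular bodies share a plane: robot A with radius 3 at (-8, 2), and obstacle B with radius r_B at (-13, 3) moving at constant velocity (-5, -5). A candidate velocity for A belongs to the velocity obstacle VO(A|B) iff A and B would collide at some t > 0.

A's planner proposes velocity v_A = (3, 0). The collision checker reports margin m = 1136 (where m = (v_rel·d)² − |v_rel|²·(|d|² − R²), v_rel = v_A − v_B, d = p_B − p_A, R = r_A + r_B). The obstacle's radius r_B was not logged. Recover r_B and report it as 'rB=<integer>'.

m = 1136
d = (-5, 1);  v_rel = (8, 5),  |v_rel|² = 89
v_rel×d = (8)·(1) − (5)·(-5) = 33
since m = R²·89 − 33²:  R² = (1089 + 1136) / 89 = 25
R = √25 = 5  ⇒  r_B = 5 − 3 = 2

rB=2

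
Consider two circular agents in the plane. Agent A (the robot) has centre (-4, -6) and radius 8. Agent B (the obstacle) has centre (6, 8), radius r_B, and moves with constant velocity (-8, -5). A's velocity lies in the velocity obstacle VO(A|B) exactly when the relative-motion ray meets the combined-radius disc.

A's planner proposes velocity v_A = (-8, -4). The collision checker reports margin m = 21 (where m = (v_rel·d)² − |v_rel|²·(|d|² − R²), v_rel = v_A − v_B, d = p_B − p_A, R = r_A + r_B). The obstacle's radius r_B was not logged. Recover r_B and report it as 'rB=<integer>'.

m = 21
d = (10, 14);  v_rel = (0, 1),  |v_rel|² = 1
v_rel×d = (0)·(14) − (1)·(10) = -10
since m = R²·1 − (-10)²:  R² = (100 + 21) / 1 = 121
R = √121 = 11  ⇒  r_B = 11 − 8 = 3

rB=3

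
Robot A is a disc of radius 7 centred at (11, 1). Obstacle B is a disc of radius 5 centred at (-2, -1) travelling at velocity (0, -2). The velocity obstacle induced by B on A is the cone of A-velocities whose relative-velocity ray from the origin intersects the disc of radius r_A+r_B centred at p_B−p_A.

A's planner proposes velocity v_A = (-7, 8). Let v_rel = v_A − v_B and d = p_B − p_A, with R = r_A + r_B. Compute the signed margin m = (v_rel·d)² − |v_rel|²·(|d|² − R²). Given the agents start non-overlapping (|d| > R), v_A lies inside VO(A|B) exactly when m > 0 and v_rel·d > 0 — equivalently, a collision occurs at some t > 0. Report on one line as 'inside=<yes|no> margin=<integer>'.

d = (-13, -2),  |d|² = 173;  R = 7+5 = 12,  c = 173−12² = 29
v_rel = (-7, 10),  |v_rel|² = 149;  v_rel·d = (-7)·(-13) + (10)·(-2) = 71
149·t² − 142·t + 29 = 0  ⇒  m = 71² − 149·29 = 720
m = 720 > 0,  v_rel·d = 71 > 0  ⇒  inside

inside=yes margin=720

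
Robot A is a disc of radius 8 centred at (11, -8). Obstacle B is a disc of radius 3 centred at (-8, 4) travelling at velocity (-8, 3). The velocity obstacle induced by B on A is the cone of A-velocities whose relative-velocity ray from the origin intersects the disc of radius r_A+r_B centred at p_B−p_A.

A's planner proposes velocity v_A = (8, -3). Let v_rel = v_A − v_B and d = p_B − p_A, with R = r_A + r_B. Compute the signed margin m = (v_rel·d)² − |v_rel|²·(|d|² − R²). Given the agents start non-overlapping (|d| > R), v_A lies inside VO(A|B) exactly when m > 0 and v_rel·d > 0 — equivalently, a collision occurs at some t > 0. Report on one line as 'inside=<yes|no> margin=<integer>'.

d = (-19, 12),  |d|² = 505;  R = 8+3 = 11,  c = 505−11² = 384
v_rel = (16, -6),  |v_rel|² = 292;  v_rel·d = (16)·(-19) + (-6)·(12) = -376
292·t² + 752·t + 384 = 0  ⇒  m = (-376)² − 292·384 = 29248
m = 29248 > 0,  v_rel·d = -376 < 0  ⇒  outside

inside=no margin=29248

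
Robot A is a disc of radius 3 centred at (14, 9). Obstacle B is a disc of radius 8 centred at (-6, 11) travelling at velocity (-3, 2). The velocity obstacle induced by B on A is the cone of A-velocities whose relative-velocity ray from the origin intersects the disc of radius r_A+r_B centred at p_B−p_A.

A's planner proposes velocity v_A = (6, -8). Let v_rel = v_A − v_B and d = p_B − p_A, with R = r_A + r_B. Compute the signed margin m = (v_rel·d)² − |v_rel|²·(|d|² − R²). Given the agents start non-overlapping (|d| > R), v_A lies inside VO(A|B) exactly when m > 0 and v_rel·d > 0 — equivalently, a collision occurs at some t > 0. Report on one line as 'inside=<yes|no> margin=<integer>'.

d = (-20, 2),  |d|² = 404;  R = 3+8 = 11,  c = 404−11² = 283
v_rel = (9, -10),  |v_rel|² = 181;  v_rel·d = (9)·(-20) + (-10)·(2) = -200
181·t² + 400·t + 283 = 0  ⇒  m = (-200)² − 181·283 = -11223
m = -11223 < 0,  v_rel·d = -200 < 0  ⇒  outside

inside=no margin=-11223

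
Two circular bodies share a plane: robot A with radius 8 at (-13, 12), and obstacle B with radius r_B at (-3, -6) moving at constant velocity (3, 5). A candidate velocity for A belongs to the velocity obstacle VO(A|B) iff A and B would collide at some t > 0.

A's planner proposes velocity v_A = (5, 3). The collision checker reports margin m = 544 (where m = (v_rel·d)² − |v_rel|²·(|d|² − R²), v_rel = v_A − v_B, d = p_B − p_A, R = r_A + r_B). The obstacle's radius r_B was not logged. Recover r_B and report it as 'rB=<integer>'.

m = 544
d = (10, -18);  v_rel = (2, -2),  |v_rel|² = 8
v_rel×d = (2)·(-18) − (-2)·(10) = -16
since m = R²·8 − (-16)²:  R² = (256 + 544) / 8 = 100
R = √100 = 10  ⇒  r_B = 10 − 8 = 2

rB=2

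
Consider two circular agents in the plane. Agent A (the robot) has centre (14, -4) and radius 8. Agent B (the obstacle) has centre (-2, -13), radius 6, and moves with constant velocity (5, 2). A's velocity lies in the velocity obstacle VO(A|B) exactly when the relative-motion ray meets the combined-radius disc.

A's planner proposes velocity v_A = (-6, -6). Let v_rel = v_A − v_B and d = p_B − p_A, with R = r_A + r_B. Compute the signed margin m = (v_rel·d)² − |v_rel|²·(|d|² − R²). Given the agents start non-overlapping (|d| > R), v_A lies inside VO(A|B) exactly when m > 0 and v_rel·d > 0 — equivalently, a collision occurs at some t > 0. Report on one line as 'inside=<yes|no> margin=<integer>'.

d = (-16, -9),  |d|² = 337;  R = 8+6 = 14,  c = 337−14² = 141
v_rel = (-11, -8),  |v_rel|² = 185;  v_rel·d = (-11)·(-16) + (-8)·(-9) = 248
185·t² − 496·t + 141 = 0  ⇒  m = 248² − 185·141 = 35419
m = 35419 > 0,  v_rel·d = 248 > 0  ⇒  inside

inside=yes margin=35419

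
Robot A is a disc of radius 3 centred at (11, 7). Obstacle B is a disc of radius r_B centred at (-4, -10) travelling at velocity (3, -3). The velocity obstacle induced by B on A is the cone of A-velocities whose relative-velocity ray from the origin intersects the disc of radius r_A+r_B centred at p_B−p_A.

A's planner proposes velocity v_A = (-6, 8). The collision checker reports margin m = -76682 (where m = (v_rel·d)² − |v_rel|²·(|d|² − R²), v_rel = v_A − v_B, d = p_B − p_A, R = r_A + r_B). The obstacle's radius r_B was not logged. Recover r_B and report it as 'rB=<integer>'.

m = -76682
d = (-15, -17);  v_rel = (-9, 11),  |v_rel|² = 202
v_rel×d = (-9)·(-17) − (11)·(-15) = 318
since m = R²·202 − 318²:  R² = (101124 + -76682) / 202 = 121
R = √121 = 11  ⇒  r_B = 11 − 3 = 8

rB=8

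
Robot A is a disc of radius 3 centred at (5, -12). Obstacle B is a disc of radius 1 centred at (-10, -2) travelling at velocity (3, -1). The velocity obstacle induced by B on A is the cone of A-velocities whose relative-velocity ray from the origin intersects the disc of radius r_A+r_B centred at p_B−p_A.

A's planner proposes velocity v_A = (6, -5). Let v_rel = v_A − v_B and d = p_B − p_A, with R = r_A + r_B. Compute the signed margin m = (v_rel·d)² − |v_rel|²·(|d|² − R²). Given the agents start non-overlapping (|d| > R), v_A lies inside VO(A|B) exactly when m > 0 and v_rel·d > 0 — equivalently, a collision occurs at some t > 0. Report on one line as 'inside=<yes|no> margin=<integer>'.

d = (-15, 10),  |d|² = 325;  R = 3+1 = 4,  c = 325−4² = 309
v_rel = (3, -4),  |v_rel|² = 25;  v_rel·d = (3)·(-15) + (-4)·(10) = -85
25·t² + 170·t + 309 = 0  ⇒  m = (-85)² − 25·309 = -500
m = -500 < 0,  v_rel·d = -85 < 0  ⇒  outside

inside=no margin=-500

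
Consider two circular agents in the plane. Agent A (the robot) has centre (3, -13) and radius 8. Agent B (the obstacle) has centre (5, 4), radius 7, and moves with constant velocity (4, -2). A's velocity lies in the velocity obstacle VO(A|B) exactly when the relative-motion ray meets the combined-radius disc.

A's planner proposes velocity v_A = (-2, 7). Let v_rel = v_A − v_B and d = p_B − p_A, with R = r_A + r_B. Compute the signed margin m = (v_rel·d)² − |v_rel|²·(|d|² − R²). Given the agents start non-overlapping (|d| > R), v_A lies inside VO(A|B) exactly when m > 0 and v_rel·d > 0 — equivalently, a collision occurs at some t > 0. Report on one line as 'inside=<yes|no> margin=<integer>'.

d = (2, 17),  |d|² = 293;  R = 8+7 = 15,  c = 293−15² = 68
v_rel = (-6, 9),  |v_rel|² = 117;  v_rel·d = (-6)·(2) + (9)·(17) = 141
117·t² − 282·t + 68 = 0  ⇒  m = 141² − 117·68 = 11925
m = 11925 > 0,  v_rel·d = 141 > 0  ⇒  inside

inside=yes margin=11925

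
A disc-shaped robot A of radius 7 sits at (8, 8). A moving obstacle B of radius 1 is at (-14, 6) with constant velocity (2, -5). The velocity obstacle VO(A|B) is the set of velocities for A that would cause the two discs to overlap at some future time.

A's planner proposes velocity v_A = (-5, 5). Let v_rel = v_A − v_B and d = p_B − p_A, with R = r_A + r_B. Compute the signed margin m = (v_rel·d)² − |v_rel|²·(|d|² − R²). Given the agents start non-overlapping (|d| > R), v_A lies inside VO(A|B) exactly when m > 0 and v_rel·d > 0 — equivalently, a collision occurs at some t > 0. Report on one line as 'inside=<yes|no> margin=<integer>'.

d = (-22, -2),  |d|² = 488;  R = 7+1 = 8,  c = 488−8² = 424
v_rel = (-7, 10),  |v_rel|² = 149;  v_rel·d = (-7)·(-22) + (10)·(-2) = 134
149·t² − 268·t + 424 = 0  ⇒  m = 134² − 149·424 = -45220
m = -45220 < 0,  v_rel·d = 134 > 0  ⇒  outside

inside=no margin=-45220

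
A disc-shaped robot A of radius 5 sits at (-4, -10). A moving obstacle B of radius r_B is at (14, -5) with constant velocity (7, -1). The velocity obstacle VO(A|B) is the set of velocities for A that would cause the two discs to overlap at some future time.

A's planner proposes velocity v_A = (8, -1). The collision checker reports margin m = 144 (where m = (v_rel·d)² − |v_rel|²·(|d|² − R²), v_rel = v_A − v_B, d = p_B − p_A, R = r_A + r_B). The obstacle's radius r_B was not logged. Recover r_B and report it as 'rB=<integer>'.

m = 144
d = (18, 5);  v_rel = (1, 0),  |v_rel|² = 1
v_rel×d = (1)·(5) − (0)·(18) = 5
since m = R²·1 − 5²:  R² = (25 + 144) / 1 = 169
R = √169 = 13  ⇒  r_B = 13 − 5 = 8

rB=8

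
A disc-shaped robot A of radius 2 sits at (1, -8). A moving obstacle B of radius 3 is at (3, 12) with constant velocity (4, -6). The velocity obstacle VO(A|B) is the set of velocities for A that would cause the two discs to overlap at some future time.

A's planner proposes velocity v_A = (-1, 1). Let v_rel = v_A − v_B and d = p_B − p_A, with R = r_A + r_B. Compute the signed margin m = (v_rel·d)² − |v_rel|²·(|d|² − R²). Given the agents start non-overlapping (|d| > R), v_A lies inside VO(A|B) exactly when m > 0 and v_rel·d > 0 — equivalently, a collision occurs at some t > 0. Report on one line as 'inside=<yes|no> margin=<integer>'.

d = (2, 20),  |d|² = 404;  R = 2+3 = 5,  c = 404−5² = 379
v_rel = (-5, 7),  |v_rel|² = 74;  v_rel·d = (-5)·(2) + (7)·(20) = 130
74·t² − 260·t + 379 = 0  ⇒  m = 130² − 74·379 = -11146
m = -11146 < 0,  v_rel·d = 130 > 0  ⇒  outside

inside=no margin=-11146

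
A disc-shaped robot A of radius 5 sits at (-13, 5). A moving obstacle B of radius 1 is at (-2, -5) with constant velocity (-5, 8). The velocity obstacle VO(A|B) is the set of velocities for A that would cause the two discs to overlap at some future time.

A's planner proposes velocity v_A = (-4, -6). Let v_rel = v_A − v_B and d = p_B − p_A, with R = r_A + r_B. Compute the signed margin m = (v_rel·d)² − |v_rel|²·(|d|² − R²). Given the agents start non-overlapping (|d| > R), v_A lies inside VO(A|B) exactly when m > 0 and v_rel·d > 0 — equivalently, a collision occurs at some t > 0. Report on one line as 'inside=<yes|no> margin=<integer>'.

d = (11, -10),  |d|² = 221;  R = 5+1 = 6,  c = 221−6² = 185
v_rel = (1, -14),  |v_rel|² = 197;  v_rel·d = (1)·(11) + (-14)·(-10) = 151
197·t² − 302·t + 185 = 0  ⇒  m = 151² − 197·185 = -13644
m = -13644 < 0,  v_rel·d = 151 > 0  ⇒  outside

inside=no margin=-13644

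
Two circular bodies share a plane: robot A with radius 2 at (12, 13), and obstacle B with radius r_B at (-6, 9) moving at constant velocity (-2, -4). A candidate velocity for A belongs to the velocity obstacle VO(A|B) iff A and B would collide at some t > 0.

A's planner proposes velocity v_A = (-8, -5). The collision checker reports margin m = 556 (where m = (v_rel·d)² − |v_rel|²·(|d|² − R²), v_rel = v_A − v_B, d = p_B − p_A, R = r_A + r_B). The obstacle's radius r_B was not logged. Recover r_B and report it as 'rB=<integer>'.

m = 556
d = (-18, -4);  v_rel = (-6, -1),  |v_rel|² = 37
v_rel×d = (-6)·(-4) − (-1)·(-18) = 6
since m = R²·37 − 6²:  R² = (36 + 556) / 37 = 16
R = √16 = 4  ⇒  r_B = 4 − 2 = 2

rB=2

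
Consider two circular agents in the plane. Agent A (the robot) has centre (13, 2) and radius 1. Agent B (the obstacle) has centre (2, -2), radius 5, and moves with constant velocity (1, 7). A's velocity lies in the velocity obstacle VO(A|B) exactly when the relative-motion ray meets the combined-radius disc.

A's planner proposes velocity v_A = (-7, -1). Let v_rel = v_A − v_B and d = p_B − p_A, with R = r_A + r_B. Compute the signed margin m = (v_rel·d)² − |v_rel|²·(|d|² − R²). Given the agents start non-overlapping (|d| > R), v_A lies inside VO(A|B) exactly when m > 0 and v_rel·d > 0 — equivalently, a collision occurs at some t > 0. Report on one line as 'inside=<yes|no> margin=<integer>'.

d = (-11, -4),  |d|² = 137;  R = 1+5 = 6,  c = 137−6² = 101
v_rel = (-8, -8),  |v_rel|² = 128;  v_rel·d = (-8)·(-11) + (-8)·(-4) = 120
128·t² − 240·t + 101 = 0  ⇒  m = 120² − 128·101 = 1472
m = 1472 > 0,  v_rel·d = 120 > 0  ⇒  inside

inside=yes margin=1472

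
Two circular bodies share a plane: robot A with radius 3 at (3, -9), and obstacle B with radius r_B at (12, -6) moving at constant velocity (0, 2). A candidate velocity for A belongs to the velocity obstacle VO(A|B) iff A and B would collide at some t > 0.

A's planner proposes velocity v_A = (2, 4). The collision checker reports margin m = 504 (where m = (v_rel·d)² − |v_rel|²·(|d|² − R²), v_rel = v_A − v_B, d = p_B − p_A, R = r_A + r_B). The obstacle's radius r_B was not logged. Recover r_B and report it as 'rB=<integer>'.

m = 504
d = (9, 3);  v_rel = (2, 2),  |v_rel|² = 8
v_rel×d = (2)·(3) − (2)·(9) = -12
since m = R²·8 − (-12)²:  R² = (144 + 504) / 8 = 81
R = √81 = 9  ⇒  r_B = 9 − 3 = 6

rB=6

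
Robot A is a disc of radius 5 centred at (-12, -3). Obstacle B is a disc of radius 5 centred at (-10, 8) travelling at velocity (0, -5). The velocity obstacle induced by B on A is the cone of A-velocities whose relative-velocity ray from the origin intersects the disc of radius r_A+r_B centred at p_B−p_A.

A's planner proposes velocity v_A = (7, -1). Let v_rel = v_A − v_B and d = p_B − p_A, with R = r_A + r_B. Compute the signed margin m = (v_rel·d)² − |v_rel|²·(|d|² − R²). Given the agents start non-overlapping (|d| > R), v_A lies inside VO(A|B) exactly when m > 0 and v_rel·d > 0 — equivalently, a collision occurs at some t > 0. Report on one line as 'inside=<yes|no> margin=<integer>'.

d = (2, 11),  |d|² = 125;  R = 5+5 = 10,  c = 125−10² = 25
v_rel = (7, 4),  |v_rel|² = 65;  v_rel·d = (7)·(2) + (4)·(11) = 58
65·t² − 116·t + 25 = 0  ⇒  m = 58² − 65·25 = 1739
m = 1739 > 0,  v_rel·d = 58 > 0  ⇒  inside

inside=yes margin=1739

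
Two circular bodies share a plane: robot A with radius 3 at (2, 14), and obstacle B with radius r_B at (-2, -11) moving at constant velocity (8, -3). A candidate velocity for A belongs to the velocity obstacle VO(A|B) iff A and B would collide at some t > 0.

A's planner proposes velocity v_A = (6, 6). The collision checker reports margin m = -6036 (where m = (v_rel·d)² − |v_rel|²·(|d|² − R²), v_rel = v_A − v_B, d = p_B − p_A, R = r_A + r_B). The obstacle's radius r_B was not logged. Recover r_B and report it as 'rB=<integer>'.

m = -6036
d = (-4, -25);  v_rel = (-2, 9),  |v_rel|² = 85
v_rel×d = (-2)·(-25) − (9)·(-4) = 86
since m = R²·85 − 86²:  R² = (7396 + -6036) / 85 = 16
R = √16 = 4  ⇒  r_B = 4 − 3 = 1

rB=1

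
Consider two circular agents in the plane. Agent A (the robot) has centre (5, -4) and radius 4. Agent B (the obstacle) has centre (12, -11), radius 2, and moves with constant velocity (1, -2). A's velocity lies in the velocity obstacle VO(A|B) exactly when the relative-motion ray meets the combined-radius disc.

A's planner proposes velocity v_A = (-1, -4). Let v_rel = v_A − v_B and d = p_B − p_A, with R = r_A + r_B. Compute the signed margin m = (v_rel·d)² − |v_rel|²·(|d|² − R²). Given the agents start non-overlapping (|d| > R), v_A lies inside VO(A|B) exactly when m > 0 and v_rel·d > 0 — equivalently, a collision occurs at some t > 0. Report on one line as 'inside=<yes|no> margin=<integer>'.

d = (7, -7),  |d|² = 98;  R = 4+2 = 6,  c = 98−6² = 62
v_rel = (-2, -2),  |v_rel|² = 8;  v_rel·d = (-2)·(7) + (-2)·(-7) = 0
8·t² − 0·t + 62 = 0  ⇒  m = 0² − 8·62 = -496
m = -496 < 0,  v_rel·d = 0 = 0  ⇒  outside

inside=no margin=-496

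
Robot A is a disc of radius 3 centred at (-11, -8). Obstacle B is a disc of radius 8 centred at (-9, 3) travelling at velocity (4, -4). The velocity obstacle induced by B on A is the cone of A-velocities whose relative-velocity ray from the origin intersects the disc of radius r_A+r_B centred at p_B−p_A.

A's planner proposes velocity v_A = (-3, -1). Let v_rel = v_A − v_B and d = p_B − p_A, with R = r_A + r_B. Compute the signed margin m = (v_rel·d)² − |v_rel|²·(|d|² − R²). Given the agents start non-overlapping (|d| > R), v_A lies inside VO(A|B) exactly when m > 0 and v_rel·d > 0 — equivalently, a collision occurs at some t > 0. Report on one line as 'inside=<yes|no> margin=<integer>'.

d = (2, 11),  |d|² = 125;  R = 3+8 = 11,  c = 125−11² = 4
v_rel = (-7, 3),  |v_rel|² = 58;  v_rel·d = (-7)·(2) + (3)·(11) = 19
58·t² − 38·t + 4 = 0  ⇒  m = 19² − 58·4 = 129
m = 129 > 0,  v_rel·d = 19 > 0  ⇒  inside

inside=yes margin=129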